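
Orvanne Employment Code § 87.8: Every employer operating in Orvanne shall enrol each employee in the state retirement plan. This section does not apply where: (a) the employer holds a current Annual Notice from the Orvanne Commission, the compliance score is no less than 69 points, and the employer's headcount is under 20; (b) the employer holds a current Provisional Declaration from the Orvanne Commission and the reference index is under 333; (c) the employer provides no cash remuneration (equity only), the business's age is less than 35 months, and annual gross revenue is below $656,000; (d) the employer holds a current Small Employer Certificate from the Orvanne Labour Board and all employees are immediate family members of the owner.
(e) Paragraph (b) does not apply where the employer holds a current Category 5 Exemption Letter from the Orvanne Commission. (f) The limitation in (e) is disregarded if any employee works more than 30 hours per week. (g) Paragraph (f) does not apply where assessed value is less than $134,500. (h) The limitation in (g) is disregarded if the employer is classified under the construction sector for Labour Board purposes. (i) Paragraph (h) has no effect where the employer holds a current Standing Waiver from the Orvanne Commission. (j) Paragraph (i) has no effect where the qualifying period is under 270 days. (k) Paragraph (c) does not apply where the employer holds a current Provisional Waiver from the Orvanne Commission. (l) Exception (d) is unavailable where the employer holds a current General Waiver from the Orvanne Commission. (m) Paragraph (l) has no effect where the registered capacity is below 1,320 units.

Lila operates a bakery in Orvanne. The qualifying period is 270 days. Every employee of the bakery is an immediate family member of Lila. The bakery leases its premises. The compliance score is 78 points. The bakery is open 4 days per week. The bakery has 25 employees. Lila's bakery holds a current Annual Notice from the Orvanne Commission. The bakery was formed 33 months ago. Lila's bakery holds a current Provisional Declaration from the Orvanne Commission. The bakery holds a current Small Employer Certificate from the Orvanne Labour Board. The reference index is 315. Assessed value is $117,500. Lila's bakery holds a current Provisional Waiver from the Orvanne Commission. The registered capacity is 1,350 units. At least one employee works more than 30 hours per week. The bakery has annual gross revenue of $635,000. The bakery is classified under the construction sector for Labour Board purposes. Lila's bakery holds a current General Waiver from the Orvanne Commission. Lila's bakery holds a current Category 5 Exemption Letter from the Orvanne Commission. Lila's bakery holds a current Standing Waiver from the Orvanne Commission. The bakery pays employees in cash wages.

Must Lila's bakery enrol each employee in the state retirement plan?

Yes — Lila's bakery must enrol each employee in the state retirement plan.

Exception (a) does not apply: the employer's headcount is 25, not under 20.
All of (b)'s requirements are met (a current Provisional Declaration is held; the reference index is 315, under the 333 limit). Turning to paragraphs (e)–(j): (e) operates against (b): a current Category 5 Exemption Letter is held. (f) is triggered (at least one employee exceeds 30 hours/week), but is itself disapplied by (g): (g) is engaged — assessed value is $117,500, less than the $134,500 limit. (h) is triggered (the bakery is classified under the construction sector), but is itself disapplied by (i): (i) operates — a current Standing Waiver is held. (j) is inapplicable (the qualifying period is 270 days, not under 270 days), so (i) stands. Exception (b) does not apply.
Exception (c) does not apply: employees are paid cash wages.
Exception (d)'s conditions are all satisfied: a current Small Employer Certificate is held; every employee is an immediate family member. But applying paragraphs (l)–(m): (l) operates against (d): a current General Waiver is held. (m), which would lift (l), does not operate here — the registered capacity is 1,350 units, not below 1,320 units. (d) is therefore removed.
None of the exceptions is available; § 87.8 applies in full.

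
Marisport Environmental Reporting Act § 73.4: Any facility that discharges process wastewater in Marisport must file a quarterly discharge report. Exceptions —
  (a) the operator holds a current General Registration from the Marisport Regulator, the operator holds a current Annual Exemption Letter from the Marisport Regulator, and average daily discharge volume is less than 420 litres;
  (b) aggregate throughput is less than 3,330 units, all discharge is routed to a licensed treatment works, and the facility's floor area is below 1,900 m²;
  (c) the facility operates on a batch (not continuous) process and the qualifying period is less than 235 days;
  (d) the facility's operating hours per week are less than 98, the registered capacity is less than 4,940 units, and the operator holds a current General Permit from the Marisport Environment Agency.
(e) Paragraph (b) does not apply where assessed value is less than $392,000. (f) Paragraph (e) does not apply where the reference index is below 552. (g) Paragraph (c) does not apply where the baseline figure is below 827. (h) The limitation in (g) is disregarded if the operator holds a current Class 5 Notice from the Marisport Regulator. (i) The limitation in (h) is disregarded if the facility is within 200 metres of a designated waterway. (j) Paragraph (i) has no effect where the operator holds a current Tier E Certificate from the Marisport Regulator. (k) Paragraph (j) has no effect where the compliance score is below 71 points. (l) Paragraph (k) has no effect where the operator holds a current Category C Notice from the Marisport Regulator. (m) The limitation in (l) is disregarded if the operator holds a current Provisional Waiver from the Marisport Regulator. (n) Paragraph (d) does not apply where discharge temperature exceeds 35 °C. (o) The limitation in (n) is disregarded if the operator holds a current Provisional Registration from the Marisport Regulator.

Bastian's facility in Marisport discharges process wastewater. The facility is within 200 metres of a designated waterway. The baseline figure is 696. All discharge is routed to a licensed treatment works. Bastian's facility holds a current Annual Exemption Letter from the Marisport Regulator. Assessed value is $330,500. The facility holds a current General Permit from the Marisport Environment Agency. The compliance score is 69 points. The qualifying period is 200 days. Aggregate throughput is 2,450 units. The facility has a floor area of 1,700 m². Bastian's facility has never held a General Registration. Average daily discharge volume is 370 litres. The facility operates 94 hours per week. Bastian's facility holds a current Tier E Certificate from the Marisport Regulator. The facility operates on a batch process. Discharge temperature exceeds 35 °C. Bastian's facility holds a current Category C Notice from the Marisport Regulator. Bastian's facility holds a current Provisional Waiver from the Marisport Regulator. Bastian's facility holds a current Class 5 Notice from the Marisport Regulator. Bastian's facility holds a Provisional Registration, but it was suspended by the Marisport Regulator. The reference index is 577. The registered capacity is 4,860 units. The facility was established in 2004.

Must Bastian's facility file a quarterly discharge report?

Yes — Bastian's facility must file a quarterly discharge report.

Exception (a) does not apply: the General Registration is not current.
All of (b)'s requirements are met (aggregate throughput is 2,450 units, less than the 3,330 units limit; discharge is routed to a licensed treatment works; the facility's floor area is 1,700 m², below the 1,900 m² limit). However, paragraphs (e)–(f) must be considered: (e) is triggered — assessed value is $330,500, less than the $392,000 limit. (f), which would lift (e), is not triggered — the reference index is 577, not below 552. Exception (b) does not apply.
Exception (c)'s conditions are all satisfied: the facility operates on a batch process; the qualifying period is 200 days, less than the 235 days limit. However, paragraphs (g)–(m) must be considered: (g) operates against (c): the baseline figure is 696, below the 827 limit. (h) would limit (g) — a current Class 5 Notice is held — but (i) sets (h) aside: (i) is engaged — the facility is within 200 m of a designated waterway. (j) operates (a current Tier E Certificate is held), but is set aside by (k): (k) operates against (j): the compliance score is 69 points, below the 71 points limit. (l) would limit (k) — a current Category C Notice is held — but (m) sets (l) aside: (m) is triggered — a current Provisional Waiver is held. Exception (c) does not apply.
Exception (d) is satisfied on its face — the facility's operating hours per week are 94, less than the 98 limit; the registered capacity is 4,860 units, less than the 4,940 units limit; a current General Permit is held. Turning to paragraphs (n)–(o): (n) is triggered — discharge temperature exceeds 35 °C. (o), which would lift (n), is inapplicable — there is no Provisional Registration in force. Exception (d) does not apply.
No exception displaces § 73.4.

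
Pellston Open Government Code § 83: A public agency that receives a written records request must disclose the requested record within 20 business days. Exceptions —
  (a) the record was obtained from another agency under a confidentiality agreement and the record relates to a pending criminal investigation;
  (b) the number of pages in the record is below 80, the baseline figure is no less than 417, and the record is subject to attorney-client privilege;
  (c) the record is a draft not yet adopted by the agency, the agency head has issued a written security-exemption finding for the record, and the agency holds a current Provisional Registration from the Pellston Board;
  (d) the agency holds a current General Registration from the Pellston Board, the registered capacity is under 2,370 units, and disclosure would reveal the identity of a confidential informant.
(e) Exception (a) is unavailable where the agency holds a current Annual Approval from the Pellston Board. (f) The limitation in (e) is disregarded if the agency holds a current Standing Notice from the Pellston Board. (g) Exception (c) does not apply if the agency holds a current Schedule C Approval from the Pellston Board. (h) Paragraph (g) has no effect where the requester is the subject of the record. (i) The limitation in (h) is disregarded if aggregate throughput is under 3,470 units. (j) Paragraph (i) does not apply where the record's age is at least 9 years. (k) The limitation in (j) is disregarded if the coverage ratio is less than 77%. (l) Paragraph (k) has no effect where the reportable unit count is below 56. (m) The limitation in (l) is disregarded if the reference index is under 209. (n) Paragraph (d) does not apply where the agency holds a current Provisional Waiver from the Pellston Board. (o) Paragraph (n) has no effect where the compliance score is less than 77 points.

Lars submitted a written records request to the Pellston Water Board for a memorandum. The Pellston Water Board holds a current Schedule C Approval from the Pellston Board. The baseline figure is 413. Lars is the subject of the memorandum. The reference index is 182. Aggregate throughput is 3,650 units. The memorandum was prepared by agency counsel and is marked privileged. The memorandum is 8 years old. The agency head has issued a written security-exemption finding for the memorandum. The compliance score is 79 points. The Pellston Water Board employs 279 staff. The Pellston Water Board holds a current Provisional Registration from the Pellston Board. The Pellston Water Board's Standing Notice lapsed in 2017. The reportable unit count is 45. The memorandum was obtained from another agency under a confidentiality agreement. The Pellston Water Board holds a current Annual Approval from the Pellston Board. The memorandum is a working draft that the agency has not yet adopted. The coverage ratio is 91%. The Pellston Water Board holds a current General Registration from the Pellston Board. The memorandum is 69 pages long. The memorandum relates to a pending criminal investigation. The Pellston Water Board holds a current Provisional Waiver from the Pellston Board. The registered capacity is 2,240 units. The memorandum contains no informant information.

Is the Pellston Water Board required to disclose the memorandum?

Exception (a): the memorandum was obtained under a confidentiality agreement; the memorandum relates to a pending investigation — every condition holds. But applying paragraphs (e)–(f): (e) operates against (a): a current Annual Approval is held. (f) is not engaged (there is no Standing Notice in force), so (e) stands. Exception (a) does not apply.
Exception (b) does not apply: the baseline figure is 413, short of 417.
Exception (c) is satisfied on its face — the memorandum is an unadopted draft; a written security-exemption finding has been issued; a current Provisional Registration is held. As to paragraphs (g)–(m): (g) would limit (c) — a current Schedule C Approval is held — but (h) sets (g) aside: (h) is engaged — Lars is the subject of the memorandum. (i), which would lift (h), is not engaged — aggregate throughput is 3,650 units, not under 3,470 units. Exception (c) stands.
Exception (d) does not apply: the memorandum contains no informant information.

No — exception (c) applies; the Pellston Water Board is not required to disclose the memorandum.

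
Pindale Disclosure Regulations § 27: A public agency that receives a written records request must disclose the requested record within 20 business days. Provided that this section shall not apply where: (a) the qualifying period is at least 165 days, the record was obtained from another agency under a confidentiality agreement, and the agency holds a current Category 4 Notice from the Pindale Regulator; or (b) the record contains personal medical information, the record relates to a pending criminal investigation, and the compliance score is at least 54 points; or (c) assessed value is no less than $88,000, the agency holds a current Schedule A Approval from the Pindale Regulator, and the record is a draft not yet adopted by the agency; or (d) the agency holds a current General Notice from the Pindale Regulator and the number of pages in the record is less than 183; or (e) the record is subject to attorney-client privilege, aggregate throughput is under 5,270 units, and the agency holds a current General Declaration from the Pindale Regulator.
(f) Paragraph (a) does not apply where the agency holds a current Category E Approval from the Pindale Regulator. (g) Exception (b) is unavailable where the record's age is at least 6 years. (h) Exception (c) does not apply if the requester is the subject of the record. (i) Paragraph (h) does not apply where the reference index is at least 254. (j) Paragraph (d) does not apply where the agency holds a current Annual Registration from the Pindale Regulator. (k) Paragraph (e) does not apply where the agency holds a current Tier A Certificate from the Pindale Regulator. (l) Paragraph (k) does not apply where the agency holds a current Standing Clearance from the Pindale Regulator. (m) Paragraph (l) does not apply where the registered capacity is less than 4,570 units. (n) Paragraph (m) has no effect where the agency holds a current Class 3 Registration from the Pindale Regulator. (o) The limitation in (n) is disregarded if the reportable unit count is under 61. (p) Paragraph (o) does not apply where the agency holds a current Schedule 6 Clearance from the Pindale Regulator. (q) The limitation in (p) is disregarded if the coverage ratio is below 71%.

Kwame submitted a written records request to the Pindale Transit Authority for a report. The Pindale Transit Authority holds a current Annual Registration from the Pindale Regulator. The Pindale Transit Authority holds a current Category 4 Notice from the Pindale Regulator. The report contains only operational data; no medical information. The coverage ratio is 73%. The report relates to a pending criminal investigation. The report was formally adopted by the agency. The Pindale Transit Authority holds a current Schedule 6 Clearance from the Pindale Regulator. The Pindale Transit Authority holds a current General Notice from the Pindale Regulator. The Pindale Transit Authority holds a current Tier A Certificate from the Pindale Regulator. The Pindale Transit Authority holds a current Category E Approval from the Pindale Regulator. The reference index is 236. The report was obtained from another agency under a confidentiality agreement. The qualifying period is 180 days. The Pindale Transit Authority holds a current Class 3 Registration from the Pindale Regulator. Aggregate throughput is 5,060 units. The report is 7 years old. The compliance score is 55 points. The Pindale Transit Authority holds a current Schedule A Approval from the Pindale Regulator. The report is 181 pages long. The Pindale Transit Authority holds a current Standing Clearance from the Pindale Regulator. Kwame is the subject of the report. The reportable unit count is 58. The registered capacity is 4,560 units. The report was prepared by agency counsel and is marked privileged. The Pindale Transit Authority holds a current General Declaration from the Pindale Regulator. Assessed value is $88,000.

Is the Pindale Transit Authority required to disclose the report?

No — exception (e) applies; the Pindale Transit Authority is not required to disclose the report.

Exception (a) is satisfied on its face — the qualifying period is 180 days, meeting the 165 days threshold; the report was obtained under a confidentiality agreement; a current Category 4 Notice is held. But applying paragraph (f): (f) operates against (a): a current Category E Approval is held. (a) is therefore removed.
Exception (b) fails — the report contains only operational data.
Exception (c) does not apply: the report has been formally adopted.
All of (d)'s requirements are met (a current General Notice is held; the number of pages in the record is 181, less than the 183 limit). But applying paragraph (j): (j) operates — a current Annual Registration is held. (d) is therefore removed.
Exception (e): the report is privileged; aggregate throughput is 5,060 units, under the 5,270 units limit; a current General Declaration is held — every condition holds. Applying paragraphs (k)–(q): (k) operates (a current Tier A Certificate is held), but yields to (l): (l) is triggered — a current Standing Clearance is held. (m) operates (the registered capacity is 4,560 units, less than the 4,570 units limit), but is itself disapplied by (n): (n) is engaged — a current Class 3 Registration is held. (o) operates (the reportable unit count is 58, under the 61 limit), but yields to (p): (p) operates against (o): a current Schedule 6 Clearance is held. (q) is not triggered (the coverage ratio is 73%, not below 71%), so (p) stands. So (e) applies.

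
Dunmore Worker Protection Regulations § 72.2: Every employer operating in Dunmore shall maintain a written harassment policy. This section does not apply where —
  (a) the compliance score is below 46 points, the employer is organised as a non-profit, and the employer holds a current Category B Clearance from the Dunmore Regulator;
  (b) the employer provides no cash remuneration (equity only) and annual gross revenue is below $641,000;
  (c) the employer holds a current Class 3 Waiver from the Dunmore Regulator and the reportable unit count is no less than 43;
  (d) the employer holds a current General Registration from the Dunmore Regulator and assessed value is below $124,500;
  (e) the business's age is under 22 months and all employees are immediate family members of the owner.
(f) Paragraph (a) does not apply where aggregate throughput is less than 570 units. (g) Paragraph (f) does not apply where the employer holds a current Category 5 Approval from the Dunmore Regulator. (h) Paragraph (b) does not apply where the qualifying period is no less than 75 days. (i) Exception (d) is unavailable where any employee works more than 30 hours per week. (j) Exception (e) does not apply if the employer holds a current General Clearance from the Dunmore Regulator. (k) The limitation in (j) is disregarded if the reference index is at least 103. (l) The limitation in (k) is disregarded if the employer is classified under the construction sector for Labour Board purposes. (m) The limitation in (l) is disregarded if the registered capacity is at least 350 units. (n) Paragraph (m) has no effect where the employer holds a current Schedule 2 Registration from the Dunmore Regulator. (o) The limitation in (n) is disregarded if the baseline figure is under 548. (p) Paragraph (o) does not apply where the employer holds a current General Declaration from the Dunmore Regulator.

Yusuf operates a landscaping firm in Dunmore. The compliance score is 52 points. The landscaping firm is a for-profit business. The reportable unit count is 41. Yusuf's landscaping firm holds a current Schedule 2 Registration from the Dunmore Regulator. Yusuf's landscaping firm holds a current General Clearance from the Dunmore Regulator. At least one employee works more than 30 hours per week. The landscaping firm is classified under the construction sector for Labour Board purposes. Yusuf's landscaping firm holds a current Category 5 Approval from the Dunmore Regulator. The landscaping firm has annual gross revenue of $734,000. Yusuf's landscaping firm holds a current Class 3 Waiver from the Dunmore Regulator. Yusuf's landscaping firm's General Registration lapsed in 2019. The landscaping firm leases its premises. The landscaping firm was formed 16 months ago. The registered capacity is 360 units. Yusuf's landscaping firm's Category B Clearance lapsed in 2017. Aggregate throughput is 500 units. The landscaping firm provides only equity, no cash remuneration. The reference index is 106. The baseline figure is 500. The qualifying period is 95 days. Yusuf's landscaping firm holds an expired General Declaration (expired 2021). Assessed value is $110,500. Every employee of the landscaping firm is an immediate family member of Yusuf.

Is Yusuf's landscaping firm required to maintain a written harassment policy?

No — exception (e) applies; Yusuf's landscaping firm is not required to maintain a written harassment policy.

Exception (a) does not apply: the compliance score is 52 points, not below 46 points.
Exception (b) does not apply: annual gross revenue is $734,000, not below $641,000.
Exception (c) requires that the reportable unit count is no less than 43; but the reportable unit count is 41, short of 43, so (c) is unavailable.
Exception (d) does not apply: no current General Registration is held.
Exception (e) is satisfied on its face — the business's age is 16 months, under the 22 months limit; every employee is an immediate family member. Under paragraphs (j)–(p): (j) is engaged (a current General Clearance is held), but is set aside by (k): (k) is triggered — the reference index is 106, meeting the 103 threshold. (l) would limit (k) — the landscaping firm is classified under the construction sector — but (m) sets (l) aside: (m) operates against (l): the registered capacity is 360 units, meeting the 350 units threshold. (n) would limit (m) — a current Schedule 2 Registration is held — but (o) sets (n) aside: (o) operates against (n): the baseline figure is 500, under the 548 limit. (p) does not operate here (there is no General Declaration in force), so (o) stands. (e) remains available.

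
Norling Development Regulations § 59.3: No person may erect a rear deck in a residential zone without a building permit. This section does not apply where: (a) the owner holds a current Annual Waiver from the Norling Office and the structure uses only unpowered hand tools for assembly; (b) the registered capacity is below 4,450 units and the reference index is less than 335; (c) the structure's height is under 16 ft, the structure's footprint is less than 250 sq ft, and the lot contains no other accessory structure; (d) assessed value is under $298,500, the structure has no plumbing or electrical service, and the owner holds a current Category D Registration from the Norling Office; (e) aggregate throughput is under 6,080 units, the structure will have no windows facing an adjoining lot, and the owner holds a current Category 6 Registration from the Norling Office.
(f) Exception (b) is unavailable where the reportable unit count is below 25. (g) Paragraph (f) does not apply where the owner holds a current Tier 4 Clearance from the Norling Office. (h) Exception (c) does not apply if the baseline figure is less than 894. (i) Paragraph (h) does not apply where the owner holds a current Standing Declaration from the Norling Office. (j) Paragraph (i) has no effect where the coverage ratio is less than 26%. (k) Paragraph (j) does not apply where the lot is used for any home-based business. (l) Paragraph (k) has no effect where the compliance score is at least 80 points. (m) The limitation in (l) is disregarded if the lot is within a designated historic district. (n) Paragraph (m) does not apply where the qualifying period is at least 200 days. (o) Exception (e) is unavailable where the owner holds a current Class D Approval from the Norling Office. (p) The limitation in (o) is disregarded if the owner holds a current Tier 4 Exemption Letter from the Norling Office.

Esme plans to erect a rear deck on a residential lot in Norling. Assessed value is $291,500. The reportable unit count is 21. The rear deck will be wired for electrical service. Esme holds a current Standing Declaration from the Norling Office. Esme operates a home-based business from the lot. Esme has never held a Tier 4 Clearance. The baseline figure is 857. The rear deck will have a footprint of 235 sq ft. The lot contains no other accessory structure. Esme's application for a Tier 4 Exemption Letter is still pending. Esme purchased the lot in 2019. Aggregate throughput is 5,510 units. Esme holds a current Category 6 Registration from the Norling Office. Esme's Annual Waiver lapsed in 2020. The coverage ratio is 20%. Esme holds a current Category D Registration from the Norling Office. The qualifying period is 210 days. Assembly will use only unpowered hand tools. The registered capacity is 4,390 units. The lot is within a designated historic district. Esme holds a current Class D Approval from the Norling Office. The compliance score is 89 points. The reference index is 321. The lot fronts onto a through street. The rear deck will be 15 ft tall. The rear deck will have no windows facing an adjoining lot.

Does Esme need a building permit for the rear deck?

Yes — Esme must obtain a building permit.

Exception (a) requires that the owner holds a current Annual Waiver from the Norling Office; but no current Annual Waiver is held, so (a) is unavailable.
Exception (b): the registered capacity is 4,390 units, below the 4,450 units limit; the reference index is 321, less than the 335 limit — every condition holds. But: (f) applies — the reportable unit count is 21, below the 25 limit. (g), which would lift (f), is not triggered — no current Tier 4 Clearance is held. Exception (b) does not apply.
All of (c)'s requirements are met (the structure's height is 15 ft, under the 16 ft limit; the structure's footprint is 235 sq ft, less than the 250 sq ft limit; the lot has no other accessory structure). However, paragraphs (h)–(n) must be considered: (h) is engaged — the baseline figure is 857, less than the 894 limit. (i) would limit (h) — a current Standing Declaration is held — but (j) sets (i) aside: (j) is triggered — the coverage ratio is 20%, less than the 26% limit. (k) operates (a home-based business operates on the lot), but is overridden by (l): (l) operates against (k): the compliance score is 89 points, meeting the 80 points threshold. (m) would limit (l) — the lot is in a historic district — but (n) sets (m) aside: (n) operates — the qualifying period is 210 days, meeting the 200 days threshold. So (c) is unavailable.
Exception (d) fails — electrical service is planned.
Exception (e)'s conditions are all satisfied: aggregate throughput is 5,510 units, under the 6,080 units limit; no windows face an adjoining lot; a current Category 6 Registration is held. But applying paragraphs (o)–(p): (o) operates against (e): a current Class D Approval is held. (p), which would lift (o), is not engaged — there is no Tier 4 Exemption Letter in force. Exception (e) does not apply.
No exception displaces § 59.3.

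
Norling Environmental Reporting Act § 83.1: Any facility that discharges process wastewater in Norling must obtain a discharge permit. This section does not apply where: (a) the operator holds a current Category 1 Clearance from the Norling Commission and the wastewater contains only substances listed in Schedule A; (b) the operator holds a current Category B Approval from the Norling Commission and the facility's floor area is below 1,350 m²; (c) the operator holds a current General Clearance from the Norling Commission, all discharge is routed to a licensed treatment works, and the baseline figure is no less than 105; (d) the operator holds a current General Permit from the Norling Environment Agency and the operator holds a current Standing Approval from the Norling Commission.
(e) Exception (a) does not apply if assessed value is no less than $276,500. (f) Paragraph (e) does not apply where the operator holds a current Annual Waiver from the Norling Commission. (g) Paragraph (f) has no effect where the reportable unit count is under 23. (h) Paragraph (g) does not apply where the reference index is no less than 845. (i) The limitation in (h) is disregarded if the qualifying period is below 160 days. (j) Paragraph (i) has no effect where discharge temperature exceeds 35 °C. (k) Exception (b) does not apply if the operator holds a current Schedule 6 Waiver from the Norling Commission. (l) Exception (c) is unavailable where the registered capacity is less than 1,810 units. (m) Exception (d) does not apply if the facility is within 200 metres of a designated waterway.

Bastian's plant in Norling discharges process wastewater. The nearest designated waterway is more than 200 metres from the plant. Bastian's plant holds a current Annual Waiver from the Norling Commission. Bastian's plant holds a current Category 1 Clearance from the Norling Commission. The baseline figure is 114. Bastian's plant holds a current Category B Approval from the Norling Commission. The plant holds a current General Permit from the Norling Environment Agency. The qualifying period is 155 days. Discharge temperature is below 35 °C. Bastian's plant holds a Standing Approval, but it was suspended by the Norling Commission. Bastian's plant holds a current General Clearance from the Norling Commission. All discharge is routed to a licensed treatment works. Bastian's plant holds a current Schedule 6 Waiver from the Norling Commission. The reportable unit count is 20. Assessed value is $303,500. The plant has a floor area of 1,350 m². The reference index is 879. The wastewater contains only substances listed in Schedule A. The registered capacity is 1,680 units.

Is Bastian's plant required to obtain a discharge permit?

Yes — Bastian's plant must obtain a discharge permit.

Exception (a): a current Category 1 Clearance is held; the wastewater is Schedule-A-only — every condition holds. However, paragraphs (e)–(j) must be considered: (e) operates against (a): assessed value is $303,500, meeting the $276,500 threshold. (f) applies (a current Annual Waiver is held), but is itself disapplied by (g): (g) operates against (f): the reportable unit count is 20, under the 23 limit. (h) applies (the reference index is 879, meeting the 845 threshold), but is itself disapplied by (i): (i) operates against (h): the qualifying period is 155 days, below the 160 days limit. (j) is not triggered (discharge temperature is below 35 °C), so (i) stands. (a) is therefore removed.
Exception (b) does not apply: the facility's floor area is 1,350 m², not below 1,350 m².
Exception (c) is satisfied on its face — a current General Clearance is held; discharge is routed to a licensed treatment works; the baseline figure is 114, meeting the 105 threshold. However, paragraph (l) must be considered: (l) operates — the registered capacity is 1,680 units, less than the 1,810 units limit. Exception (c) does not apply.
Exception (d) fails — the Standing Approval is not current.
No exception applies. The general rule governs.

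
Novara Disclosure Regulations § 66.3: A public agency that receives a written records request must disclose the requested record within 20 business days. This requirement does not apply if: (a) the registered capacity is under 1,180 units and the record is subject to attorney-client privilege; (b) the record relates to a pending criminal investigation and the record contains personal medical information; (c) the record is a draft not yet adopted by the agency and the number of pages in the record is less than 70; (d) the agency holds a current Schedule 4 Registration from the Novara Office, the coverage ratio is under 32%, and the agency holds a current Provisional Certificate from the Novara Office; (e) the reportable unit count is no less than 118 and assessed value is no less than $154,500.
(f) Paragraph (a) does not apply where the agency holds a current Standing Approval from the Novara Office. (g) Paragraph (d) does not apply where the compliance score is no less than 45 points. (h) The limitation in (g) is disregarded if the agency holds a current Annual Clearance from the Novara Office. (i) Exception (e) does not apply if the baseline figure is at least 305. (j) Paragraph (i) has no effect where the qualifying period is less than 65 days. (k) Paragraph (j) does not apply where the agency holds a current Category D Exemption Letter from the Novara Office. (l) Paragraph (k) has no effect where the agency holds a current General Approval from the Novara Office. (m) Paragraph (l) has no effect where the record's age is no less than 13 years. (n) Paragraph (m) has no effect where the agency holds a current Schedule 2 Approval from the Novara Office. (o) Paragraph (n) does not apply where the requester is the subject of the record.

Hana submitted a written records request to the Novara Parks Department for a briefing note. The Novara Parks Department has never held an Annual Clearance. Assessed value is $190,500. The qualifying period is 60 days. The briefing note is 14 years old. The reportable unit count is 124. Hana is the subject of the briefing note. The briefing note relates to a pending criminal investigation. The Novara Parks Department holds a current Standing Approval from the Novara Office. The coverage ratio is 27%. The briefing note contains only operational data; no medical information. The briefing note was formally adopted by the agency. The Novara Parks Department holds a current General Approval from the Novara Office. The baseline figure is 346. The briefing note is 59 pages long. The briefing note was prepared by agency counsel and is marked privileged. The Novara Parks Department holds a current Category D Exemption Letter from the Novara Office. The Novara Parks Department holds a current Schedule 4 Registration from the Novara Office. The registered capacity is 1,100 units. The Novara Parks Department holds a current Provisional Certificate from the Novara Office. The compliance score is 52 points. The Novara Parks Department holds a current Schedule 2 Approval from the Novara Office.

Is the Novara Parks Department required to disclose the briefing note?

Yes — the Novara Parks Department must disclose the briefing note.

Exception (a): the registered capacity is 1,100 units, under the 1,180 units limit; the briefing note is privileged — every condition holds. But: (f) operates against (a): a current Standing Approval is held. (a) is therefore removed.
Exception (b) fails — the briefing note contains only operational data.
Exception (c) requires that the record is a draft not yet adopted by the agency; but the briefing note has been formally adopted, so (c) is unavailable.
Exception (d): a current Schedule 4 Registration is held; the coverage ratio is 27%, under the 32% limit; a current Provisional Certificate is held — every condition holds. Turning to paragraphs (g)–(h): (g) operates against (d): the compliance score is 52 points, meeting the 45 points threshold. (h) does not operate here (no current Annual Clearance is held), so (g) stands. So (d) is unavailable.
All of (e)'s requirements are met (the reportable unit count is 124, meeting the 118 threshold; assessed value is $190,500, meeting the $154,500 threshold). But: (i) operates — the baseline figure is 346, meeting the 305 threshold. (j) would limit (i) — the qualifying period is 60 days, less than the 65 days limit — but (k) sets (j) aside: (k) applies — a current Category D Exemption Letter is held. (l) would limit (k) — a current General Approval is held — but (m) sets (l) aside: (m) is engaged — the record's age is 14 years, meeting the 13 years threshold. (n) operates (a current Schedule 2 Approval is held), but is displaced by (o): (o) is triggered — Hana is the subject of the briefing note. So (e) is unavailable.
None of the exceptions is available; § 66.3 applies in full.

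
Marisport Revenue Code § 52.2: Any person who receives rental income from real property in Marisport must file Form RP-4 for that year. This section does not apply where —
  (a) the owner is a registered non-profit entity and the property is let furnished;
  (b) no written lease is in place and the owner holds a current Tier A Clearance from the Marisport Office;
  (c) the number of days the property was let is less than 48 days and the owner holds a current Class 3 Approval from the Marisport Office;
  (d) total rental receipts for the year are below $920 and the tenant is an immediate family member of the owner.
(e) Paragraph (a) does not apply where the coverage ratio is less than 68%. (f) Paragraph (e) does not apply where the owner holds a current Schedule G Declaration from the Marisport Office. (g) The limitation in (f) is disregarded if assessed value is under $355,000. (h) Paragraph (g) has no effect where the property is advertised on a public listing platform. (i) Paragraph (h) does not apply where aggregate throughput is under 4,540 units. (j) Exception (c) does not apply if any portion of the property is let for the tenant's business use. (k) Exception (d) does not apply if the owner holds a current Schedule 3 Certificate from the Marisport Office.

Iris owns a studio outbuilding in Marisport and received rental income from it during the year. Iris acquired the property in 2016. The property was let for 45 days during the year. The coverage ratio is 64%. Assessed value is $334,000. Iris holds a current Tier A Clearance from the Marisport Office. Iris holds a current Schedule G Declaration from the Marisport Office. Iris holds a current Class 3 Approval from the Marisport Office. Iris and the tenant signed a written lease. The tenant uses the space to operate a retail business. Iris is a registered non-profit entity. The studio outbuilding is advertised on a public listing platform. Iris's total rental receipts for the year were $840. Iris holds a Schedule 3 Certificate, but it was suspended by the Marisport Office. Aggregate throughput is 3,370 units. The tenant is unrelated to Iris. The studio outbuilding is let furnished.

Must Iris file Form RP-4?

All of (a)'s requirements are met (Iris is a registered non-profit; the property is let furnished). But: (e) operates — the coverage ratio is 64%, less than the 68% limit. (f) applies (a current Schedule G Declaration is held), but yields to (g): (g) operates against (f): assessed value is $334,000, under the $355,000 limit. (h) would limit (g) — the property is publicly advertised — but (i) sets (h) aside: (i) operates against (h): aggregate throughput is 3,370 units, under the 4,540 units limit. (a) is therefore removed.
Exception (b) fails — a written lease is in place.
Exception (c)'s conditions are all satisfied: the number of days the property was let is 45 days, less than the 48 days limit; a current Class 3 Approval is held. Turning to paragraph (j): (j) operates against (c): the space is let for business use. (c) is therefore removed.
Exception (d) does not apply: the tenant is unrelated to the owner.
No exception is made out. Iris falls within the general rule.

Yes — Iris must file Form RP-4.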